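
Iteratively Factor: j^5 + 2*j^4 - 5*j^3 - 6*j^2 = (j - 2)*(j^4 + 4*j^3 + 3*j^2) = j*(j - 2)*(j^3 + 4*j^2 + 3*j) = j*(j - 2)*(j + 3)*(j^2 + j) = j^2*(j - 2)*(j + 3)*(j + 1)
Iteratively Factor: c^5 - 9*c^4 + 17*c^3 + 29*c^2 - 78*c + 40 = (c - 1)*(c^4 - 8*c^3 + 9*c^2 + 38*c - 40) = (c - 1)^2*(c^3 - 7*c^2 + 2*c + 40) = (c - 5)*(c - 1)^2*(c^2 - 2*c - 8) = (c - 5)*(c - 1)^2*(c + 2)*(c - 4)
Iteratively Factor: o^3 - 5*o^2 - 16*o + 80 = (o - 5)*(o^2 - 16) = (o - 5)*(o + 4)*(o - 4)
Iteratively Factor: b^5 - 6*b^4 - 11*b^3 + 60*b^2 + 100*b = (b + 2)*(b^4 - 8*b^3 + 5*b^2 + 50*b) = (b - 5)*(b + 2)*(b^3 - 3*b^2 - 10*b) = (b - 5)^2*(b + 2)*(b^2 + 2*b) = b*(b - 5)^2*(b + 2)*(b + 2)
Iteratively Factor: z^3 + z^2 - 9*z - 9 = (z + 3)*(z^2 - 2*z - 3) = (z + 1)*(z + 3)*(z - 3)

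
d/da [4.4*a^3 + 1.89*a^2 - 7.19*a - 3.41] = 13.2*a^2 + 3.78*a - 7.19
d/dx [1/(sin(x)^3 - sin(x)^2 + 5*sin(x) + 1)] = (-3*sin(x)^2 + 2*sin(x) - 5)*cos(x)/(sin(x)^3 - sin(x)^2 + 5*sin(x) + 1)^2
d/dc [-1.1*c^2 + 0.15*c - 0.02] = 0.15 - 2.2*c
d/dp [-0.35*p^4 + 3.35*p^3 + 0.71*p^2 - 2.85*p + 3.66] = -1.4*p^3 + 10.05*p^2 + 1.42*p - 2.85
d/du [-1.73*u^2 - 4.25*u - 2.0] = -3.46*u - 4.25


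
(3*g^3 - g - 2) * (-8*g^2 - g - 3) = -24*g^5 - 3*g^4 - g^3 + 17*g^2 + 5*g + 6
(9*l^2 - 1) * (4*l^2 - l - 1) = 36*l^4 - 9*l^3 - 13*l^2 + l + 1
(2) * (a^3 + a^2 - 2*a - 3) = 2*a^3 + 2*a^2 - 4*a - 6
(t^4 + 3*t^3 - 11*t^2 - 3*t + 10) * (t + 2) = t^5 + 5*t^4 - 5*t^3 - 25*t^2 + 4*t + 20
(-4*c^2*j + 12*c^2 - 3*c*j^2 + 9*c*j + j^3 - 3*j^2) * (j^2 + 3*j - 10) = -4*c^2*j^3 + 76*c^2*j - 120*c^2 - 3*c*j^4 + 57*c*j^2 - 90*c*j + j^5 - 19*j^3 + 30*j^2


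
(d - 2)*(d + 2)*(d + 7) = d^3 + 7*d^2 - 4*d - 28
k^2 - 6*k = k*(k - 6)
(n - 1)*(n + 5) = n^2 + 4*n - 5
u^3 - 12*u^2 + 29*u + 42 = (u - 7)*(u - 6)*(u + 1)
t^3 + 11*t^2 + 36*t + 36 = (t + 2)*(t + 3)*(t + 6)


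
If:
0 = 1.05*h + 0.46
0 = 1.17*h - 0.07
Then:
No Solution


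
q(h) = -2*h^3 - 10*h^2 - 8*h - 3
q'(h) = -6*h^2 - 20*h - 8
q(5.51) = -685.25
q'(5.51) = -300.36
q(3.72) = -274.10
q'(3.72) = -165.43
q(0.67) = -13.45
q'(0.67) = -24.09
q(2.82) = -149.94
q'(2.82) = -112.11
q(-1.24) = -4.64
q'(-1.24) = 7.57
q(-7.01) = 250.62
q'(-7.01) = -162.64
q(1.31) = -35.14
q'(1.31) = -44.50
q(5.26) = -612.82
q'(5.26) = -279.21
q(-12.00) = 2109.00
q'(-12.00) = -632.00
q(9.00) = -2343.00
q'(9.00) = -674.00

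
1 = 1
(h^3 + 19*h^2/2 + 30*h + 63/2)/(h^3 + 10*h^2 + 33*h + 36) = (h + 7/2)/(h + 4)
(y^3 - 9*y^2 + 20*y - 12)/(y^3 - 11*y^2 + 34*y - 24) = (y - 2)/(y - 4)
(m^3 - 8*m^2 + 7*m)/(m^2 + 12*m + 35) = m*(m^2 - 8*m + 7)/(m^2 + 12*m + 35)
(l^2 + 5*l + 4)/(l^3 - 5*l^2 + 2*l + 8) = (l + 4)/(l^2 - 6*l + 8)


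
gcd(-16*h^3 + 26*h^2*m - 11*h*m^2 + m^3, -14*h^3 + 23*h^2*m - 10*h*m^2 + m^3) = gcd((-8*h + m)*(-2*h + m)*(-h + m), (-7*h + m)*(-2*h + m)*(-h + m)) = 2*h^2 - 3*h*m + m^2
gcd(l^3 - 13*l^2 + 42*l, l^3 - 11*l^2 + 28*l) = l^2 - 7*l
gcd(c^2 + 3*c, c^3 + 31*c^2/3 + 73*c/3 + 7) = c + 3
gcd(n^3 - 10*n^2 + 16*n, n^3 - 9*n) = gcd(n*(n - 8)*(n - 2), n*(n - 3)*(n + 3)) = n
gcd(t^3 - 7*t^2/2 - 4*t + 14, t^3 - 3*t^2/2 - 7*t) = t^2 - 3*t/2 - 7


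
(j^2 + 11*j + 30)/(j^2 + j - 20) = (j + 6)/(j - 4)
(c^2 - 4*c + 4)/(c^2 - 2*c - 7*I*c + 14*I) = (c - 2)/(c - 7*I)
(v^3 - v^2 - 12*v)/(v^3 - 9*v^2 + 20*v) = (v + 3)/(v - 5)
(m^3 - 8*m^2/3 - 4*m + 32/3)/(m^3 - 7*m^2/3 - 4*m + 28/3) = (3*m - 8)/(3*m - 7)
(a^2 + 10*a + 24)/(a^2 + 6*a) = (a + 4)/a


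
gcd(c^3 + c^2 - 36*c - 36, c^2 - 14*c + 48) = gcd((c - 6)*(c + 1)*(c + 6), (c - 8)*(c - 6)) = c - 6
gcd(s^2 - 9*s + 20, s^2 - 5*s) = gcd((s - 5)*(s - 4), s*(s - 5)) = s - 5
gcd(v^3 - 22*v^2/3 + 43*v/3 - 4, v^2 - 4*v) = v - 4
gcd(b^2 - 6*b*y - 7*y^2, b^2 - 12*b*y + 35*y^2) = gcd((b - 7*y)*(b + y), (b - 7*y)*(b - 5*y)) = -b + 7*y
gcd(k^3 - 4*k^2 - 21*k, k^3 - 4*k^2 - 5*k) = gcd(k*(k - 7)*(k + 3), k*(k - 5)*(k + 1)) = k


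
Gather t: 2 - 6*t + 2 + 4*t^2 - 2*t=4*t^2 - 8*t + 4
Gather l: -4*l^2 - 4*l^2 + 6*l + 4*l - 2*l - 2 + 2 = -8*l^2 + 8*l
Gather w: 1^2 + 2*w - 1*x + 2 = 2*w - x + 3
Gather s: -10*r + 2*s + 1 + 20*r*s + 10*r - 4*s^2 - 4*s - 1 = -4*s^2 + s*(20*r - 2)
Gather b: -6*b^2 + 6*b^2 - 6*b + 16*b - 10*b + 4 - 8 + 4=0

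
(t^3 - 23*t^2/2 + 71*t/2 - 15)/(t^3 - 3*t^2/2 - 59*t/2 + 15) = (t - 5)/(t + 5)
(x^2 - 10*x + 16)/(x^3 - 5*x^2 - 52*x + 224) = (x - 2)/(x^2 + 3*x - 28)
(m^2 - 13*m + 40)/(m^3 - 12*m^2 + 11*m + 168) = (m - 5)/(m^2 - 4*m - 21)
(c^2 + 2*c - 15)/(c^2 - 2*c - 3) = (c + 5)/(c + 1)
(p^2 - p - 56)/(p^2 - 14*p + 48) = (p + 7)/(p - 6)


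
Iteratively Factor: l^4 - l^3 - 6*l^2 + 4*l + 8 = (l - 2)*(l^3 + l^2 - 4*l - 4) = (l - 2)*(l + 1)*(l^2 - 4) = (l - 2)^2*(l + 1)*(l + 2)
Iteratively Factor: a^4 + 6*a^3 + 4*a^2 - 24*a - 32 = (a - 2)*(a^3 + 8*a^2 + 20*a + 16) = (a - 2)*(a + 2)*(a^2 + 6*a + 8) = (a - 2)*(a + 2)*(a + 4)*(a + 2)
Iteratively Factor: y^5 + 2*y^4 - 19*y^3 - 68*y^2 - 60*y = (y + 3)*(y^4 - y^3 - 16*y^2 - 20*y) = (y + 2)*(y + 3)*(y^3 - 3*y^2 - 10*y) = (y - 5)*(y + 2)*(y + 3)*(y^2 + 2*y) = y*(y - 5)*(y + 2)*(y + 3)*(y + 2)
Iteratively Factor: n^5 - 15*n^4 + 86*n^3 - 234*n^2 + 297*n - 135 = (n - 3)*(n^4 - 12*n^3 + 50*n^2 - 84*n + 45) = (n - 3)^2*(n^3 - 9*n^2 + 23*n - 15) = (n - 3)^2*(n - 1)*(n^2 - 8*n + 15) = (n - 5)*(n - 3)^2*(n - 1)*(n - 3)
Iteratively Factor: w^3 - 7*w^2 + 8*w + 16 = (w + 1)*(w^2 - 8*w + 16) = (w - 4)*(w + 1)*(w - 4)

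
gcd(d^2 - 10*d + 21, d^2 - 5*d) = 1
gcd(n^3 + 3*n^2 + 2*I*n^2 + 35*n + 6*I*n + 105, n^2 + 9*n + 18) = n + 3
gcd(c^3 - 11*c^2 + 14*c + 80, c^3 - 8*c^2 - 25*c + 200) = c^2 - 13*c + 40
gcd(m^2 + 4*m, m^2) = m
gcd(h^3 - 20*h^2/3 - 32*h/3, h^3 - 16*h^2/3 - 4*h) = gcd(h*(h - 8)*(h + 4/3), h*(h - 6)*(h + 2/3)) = h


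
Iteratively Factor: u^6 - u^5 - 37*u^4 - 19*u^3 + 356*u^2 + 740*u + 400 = (u - 5)*(u^5 + 4*u^4 - 17*u^3 - 104*u^2 - 164*u - 80) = (u - 5)^2*(u^4 + 9*u^3 + 28*u^2 + 36*u + 16) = (u - 5)^2*(u + 2)*(u^3 + 7*u^2 + 14*u + 8) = (u - 5)^2*(u + 2)^2*(u^2 + 5*u + 4) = (u - 5)^2*(u + 2)^2*(u + 4)*(u + 1)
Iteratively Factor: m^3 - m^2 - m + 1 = (m - 1)*(m^2 - 1) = (m - 1)*(m + 1)*(m - 1)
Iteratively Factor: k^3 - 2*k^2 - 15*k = (k + 3)*(k^2 - 5*k) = (k - 5)*(k + 3)*(k)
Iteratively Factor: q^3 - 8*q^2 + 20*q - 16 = (q - 2)*(q^2 - 6*q + 8) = (q - 2)^2*(q - 4)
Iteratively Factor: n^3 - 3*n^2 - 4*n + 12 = (n + 2)*(n^2 - 5*n + 6) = (n - 3)*(n + 2)*(n - 2)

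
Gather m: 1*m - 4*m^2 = -4*m^2 + m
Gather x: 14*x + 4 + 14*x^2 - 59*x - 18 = 14*x^2 - 45*x - 14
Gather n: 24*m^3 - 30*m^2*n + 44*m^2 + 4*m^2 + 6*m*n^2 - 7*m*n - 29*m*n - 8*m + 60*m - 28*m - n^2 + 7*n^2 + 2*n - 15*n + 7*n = 24*m^3 + 48*m^2 + 24*m + n^2*(6*m + 6) + n*(-30*m^2 - 36*m - 6)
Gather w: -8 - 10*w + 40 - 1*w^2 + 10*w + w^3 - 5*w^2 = w^3 - 6*w^2 + 32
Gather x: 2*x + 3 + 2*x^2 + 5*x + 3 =2*x^2 + 7*x + 6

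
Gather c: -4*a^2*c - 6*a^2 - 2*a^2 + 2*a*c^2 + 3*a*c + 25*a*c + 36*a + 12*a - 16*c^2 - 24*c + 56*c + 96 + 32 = -8*a^2 + 48*a + c^2*(2*a - 16) + c*(-4*a^2 + 28*a + 32) + 128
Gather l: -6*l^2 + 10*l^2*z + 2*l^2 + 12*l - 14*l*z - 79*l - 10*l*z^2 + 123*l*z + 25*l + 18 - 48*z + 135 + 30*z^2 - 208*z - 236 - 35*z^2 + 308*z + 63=l^2*(10*z - 4) + l*(-10*z^2 + 109*z - 42) - 5*z^2 + 52*z - 20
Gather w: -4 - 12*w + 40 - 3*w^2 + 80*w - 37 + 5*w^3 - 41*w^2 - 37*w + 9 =5*w^3 - 44*w^2 + 31*w + 8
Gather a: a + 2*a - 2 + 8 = 3*a + 6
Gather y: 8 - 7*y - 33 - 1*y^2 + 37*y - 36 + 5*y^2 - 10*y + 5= 4*y^2 + 20*y - 56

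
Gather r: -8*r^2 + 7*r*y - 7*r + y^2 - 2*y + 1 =-8*r^2 + r*(7*y - 7) + y^2 - 2*y + 1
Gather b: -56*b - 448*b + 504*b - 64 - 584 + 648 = 0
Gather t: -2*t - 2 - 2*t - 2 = -4*t - 4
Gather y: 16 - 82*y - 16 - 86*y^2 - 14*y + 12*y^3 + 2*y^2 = 12*y^3 - 84*y^2 - 96*y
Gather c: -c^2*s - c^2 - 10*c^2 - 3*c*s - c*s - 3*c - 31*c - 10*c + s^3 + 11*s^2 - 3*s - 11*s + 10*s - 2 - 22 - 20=c^2*(-s - 11) + c*(-4*s - 44) + s^3 + 11*s^2 - 4*s - 44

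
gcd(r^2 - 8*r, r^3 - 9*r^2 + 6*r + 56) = 1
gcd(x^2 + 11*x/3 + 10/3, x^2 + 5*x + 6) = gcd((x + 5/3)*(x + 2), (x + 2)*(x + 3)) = x + 2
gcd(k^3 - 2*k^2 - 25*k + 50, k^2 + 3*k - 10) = k^2 + 3*k - 10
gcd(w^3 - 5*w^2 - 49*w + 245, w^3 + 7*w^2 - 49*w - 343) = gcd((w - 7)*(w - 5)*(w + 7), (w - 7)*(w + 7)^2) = w^2 - 49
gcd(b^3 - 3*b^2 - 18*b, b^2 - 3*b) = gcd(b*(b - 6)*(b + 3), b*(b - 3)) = b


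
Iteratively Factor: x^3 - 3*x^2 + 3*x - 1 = (x - 1)*(x^2 - 2*x + 1) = (x - 1)^2*(x - 1)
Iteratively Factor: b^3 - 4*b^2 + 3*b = (b)*(b^2 - 4*b + 3) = b*(b - 3)*(b - 1)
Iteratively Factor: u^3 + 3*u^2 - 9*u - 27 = (u + 3)*(u^2 - 9) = (u + 3)^2*(u - 3)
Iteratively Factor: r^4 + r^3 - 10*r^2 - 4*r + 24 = (r + 3)*(r^3 - 2*r^2 - 4*r + 8) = (r - 2)*(r + 3)*(r^2 - 4) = (r - 2)*(r + 2)*(r + 3)*(r - 2)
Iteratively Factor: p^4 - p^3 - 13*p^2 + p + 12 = (p - 4)*(p^3 + 3*p^2 - p - 3) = (p - 4)*(p - 1)*(p^2 + 4*p + 3) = (p - 4)*(p - 1)*(p + 3)*(p + 1)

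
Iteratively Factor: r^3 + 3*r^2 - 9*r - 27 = (r + 3)*(r^2 - 9) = (r + 3)^2*(r - 3)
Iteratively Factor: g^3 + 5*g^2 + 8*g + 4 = (g + 2)*(g^2 + 3*g + 2) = (g + 1)*(g + 2)*(g + 2)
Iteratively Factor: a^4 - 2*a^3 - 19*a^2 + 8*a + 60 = (a + 2)*(a^3 - 4*a^2 - 11*a + 30) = (a - 2)*(a + 2)*(a^2 - 2*a - 15) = (a - 2)*(a + 2)*(a + 3)*(a - 5)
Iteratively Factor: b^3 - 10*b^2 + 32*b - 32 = (b - 4)*(b^2 - 6*b + 8) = (b - 4)*(b - 2)*(b - 4)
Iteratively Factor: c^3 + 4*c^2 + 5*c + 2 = (c + 1)*(c^2 + 3*c + 2) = (c + 1)^2*(c + 2)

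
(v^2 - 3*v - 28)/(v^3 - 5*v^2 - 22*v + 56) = 1/(v - 2)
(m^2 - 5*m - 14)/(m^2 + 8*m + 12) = (m - 7)/(m + 6)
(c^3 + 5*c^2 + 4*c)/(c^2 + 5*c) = (c^2 + 5*c + 4)/(c + 5)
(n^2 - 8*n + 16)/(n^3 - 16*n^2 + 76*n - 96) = (n^2 - 8*n + 16)/(n^3 - 16*n^2 + 76*n - 96)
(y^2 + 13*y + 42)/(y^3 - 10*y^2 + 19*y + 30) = (y^2 + 13*y + 42)/(y^3 - 10*y^2 + 19*y + 30)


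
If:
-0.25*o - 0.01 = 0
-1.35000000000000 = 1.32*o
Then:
No Solution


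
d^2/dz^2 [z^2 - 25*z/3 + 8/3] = 2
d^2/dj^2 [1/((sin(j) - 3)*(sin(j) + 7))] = (-4*sin(j)^4 - 12*sin(j)^3 - 94*sin(j)^2 - 60*sin(j) + 74)/((sin(j) - 3)^3*(sin(j) + 7)^3)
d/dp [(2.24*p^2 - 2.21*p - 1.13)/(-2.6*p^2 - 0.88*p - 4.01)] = (-7.7172*p^2 - 23.8408*p + 7.8677)/(6.76*p^4 + 4.576*p^3 + 21.6264*p^2 + 7.0576*p + 16.0801)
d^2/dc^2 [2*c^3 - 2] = 12*c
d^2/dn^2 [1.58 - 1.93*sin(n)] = 1.93*sin(n)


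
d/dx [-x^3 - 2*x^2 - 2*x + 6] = -3*x^2 - 4*x - 2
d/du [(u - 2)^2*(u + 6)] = (u - 2)*(3*u + 10)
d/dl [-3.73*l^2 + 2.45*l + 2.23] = 2.45 - 7.46*l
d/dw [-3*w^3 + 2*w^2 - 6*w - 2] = -9*w^2 + 4*w - 6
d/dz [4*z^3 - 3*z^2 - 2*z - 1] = 12*z^2 - 6*z - 2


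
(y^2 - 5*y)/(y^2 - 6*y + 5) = y/(y - 1)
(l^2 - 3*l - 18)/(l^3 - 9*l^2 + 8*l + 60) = (l + 3)/(l^2 - 3*l - 10)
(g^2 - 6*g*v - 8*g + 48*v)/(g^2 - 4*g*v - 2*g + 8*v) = (g^2 - 6*g*v - 8*g + 48*v)/(g^2 - 4*g*v - 2*g + 8*v)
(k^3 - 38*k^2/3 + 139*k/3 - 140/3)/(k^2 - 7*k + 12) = (3*k^2 - 26*k + 35)/(3*(k - 3))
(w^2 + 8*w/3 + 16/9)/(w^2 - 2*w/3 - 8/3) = (w + 4/3)/(w - 2)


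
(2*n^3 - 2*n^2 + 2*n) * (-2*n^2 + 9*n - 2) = -4*n^5 + 22*n^4 - 26*n^3 + 22*n^2 - 4*n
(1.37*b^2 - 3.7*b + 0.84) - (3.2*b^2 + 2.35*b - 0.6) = -1.83*b^2 - 6.05*b + 1.44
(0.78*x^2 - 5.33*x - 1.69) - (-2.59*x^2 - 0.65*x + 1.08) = 3.37*x^2 - 4.68*x - 2.77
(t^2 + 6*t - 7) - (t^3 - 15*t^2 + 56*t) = -t^3 + 16*t^2 - 50*t - 7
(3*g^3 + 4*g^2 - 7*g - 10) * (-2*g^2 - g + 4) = -6*g^5 - 11*g^4 + 22*g^3 + 43*g^2 - 18*g - 40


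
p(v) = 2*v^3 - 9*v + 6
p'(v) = 6*v^2 - 9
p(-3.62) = -56.30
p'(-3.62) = 69.63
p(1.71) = 0.61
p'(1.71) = 8.54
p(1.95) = 3.28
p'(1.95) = 13.82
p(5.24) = 246.60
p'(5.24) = 155.75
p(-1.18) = 13.33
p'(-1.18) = -0.65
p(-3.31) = -36.74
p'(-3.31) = 56.74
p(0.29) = 3.44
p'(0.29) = -8.50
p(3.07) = 36.24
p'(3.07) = 47.55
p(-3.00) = -21.00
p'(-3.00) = 45.00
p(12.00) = 3354.00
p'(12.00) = 855.00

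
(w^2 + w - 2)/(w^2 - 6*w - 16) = (w - 1)/(w - 8)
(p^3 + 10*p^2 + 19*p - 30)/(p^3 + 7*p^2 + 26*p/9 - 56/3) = 9*(p^2 + 4*p - 5)/(9*p^2 + 9*p - 28)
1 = 1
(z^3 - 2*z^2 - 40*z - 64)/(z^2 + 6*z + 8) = z - 8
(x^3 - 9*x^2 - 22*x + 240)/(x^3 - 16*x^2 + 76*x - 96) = (x + 5)/(x - 2)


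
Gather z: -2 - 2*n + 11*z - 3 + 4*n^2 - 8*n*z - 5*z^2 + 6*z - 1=4*n^2 - 2*n - 5*z^2 + z*(17 - 8*n) - 6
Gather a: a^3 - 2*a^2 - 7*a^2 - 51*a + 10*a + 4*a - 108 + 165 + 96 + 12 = a^3 - 9*a^2 - 37*a + 165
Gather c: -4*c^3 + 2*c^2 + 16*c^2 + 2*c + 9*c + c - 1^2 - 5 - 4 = -4*c^3 + 18*c^2 + 12*c - 10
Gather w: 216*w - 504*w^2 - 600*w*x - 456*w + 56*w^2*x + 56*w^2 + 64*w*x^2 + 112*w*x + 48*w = w^2*(56*x - 448) + w*(64*x^2 - 488*x - 192)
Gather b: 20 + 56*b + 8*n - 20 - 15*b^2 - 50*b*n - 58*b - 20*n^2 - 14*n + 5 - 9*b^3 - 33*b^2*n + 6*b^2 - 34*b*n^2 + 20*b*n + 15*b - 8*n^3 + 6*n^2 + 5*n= -9*b^3 + b^2*(-33*n - 9) + b*(-34*n^2 - 30*n + 13) - 8*n^3 - 14*n^2 - n + 5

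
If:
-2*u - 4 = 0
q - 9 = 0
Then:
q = 9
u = -2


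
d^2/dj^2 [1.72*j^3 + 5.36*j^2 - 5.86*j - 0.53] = 10.32*j + 10.72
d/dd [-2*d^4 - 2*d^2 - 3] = -8*d^3 - 4*d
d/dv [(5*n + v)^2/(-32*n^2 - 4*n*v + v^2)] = 2*(5*n + v)*(-32*n^2 - 4*n*v + v^2 + (2*n - v)*(5*n + v))/(32*n^2 + 4*n*v - v^2)^2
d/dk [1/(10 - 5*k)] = 1/(5*(k - 2)^2)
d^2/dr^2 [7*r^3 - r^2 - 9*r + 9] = 42*r - 2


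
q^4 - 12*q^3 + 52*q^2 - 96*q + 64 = (q - 4)^2*(q - 2)^2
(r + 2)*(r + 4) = r^2 + 6*r + 8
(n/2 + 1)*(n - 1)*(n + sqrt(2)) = n^3/2 + n^2/2 + sqrt(2)*n^2/2 - n + sqrt(2)*n/2 - sqrt(2)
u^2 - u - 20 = (u - 5)*(u + 4)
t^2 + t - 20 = (t - 4)*(t + 5)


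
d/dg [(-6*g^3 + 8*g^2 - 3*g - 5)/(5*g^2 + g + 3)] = (-30*g^4 - 12*g^3 - 31*g^2 + 98*g - 4)/(25*g^4 + 10*g^3 + 31*g^2 + 6*g + 9)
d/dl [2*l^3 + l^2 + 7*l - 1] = 6*l^2 + 2*l + 7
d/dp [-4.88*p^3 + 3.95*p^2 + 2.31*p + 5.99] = -14.64*p^2 + 7.9*p + 2.31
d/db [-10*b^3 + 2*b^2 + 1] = 2*b*(2 - 15*b)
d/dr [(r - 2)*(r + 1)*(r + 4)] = 3*r^2 + 6*r - 6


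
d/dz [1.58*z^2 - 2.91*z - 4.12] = 3.16*z - 2.91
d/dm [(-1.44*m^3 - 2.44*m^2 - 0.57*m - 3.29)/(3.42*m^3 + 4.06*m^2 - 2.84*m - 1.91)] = (2.4984*m^4 + 12.078*m^3 + 51.2504*m^2 + 36.0356*m - 8.2549)/(11.6964*m^6 + 27.7704*m^5 - 2.942*m^4 - 36.1252*m^3 - 7.4436*m^2 + 10.8488*m + 3.6481)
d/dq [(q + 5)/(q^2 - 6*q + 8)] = (q^2 - 6*q - 2*(q - 3)*(q + 5) + 8)/(q^2 - 6*q + 8)^2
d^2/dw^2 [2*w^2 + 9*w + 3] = 4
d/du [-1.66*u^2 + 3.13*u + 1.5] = 3.13 - 3.32*u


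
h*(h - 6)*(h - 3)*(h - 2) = h^4 - 11*h^3 + 36*h^2 - 36*h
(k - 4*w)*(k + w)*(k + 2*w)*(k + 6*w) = k^4 + 5*k^3*w - 16*k^2*w^2 - 68*k*w^3 - 48*w^4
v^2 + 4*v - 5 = (v - 1)*(v + 5)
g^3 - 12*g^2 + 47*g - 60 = (g - 5)*(g - 4)*(g - 3)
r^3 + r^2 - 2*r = r*(r - 1)*(r + 2)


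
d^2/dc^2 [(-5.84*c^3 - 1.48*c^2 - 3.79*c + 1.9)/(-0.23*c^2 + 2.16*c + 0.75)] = (-4.44089209850063e-16*c^5 + 3.5527136788005e-15*c^4 + 58.380518*c^3 + 57.69354*c^2 + 29.29617*c - 28.99938)/(0.012167*c^6 - 0.342792*c^5 + 3.100239*c^4 - 7.842096*c^3 - 10.109475*c^2 - 3.645*c - 0.421875)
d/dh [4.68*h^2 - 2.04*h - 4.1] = 9.36*h - 2.04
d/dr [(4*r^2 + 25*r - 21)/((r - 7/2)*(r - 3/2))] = 12*(-60*r^2 + 112*r + 35)/(16*r^4 - 160*r^3 + 568*r^2 - 840*r + 441)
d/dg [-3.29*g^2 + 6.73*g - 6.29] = 6.73 - 6.58*g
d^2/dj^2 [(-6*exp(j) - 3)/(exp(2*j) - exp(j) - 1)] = (-6*exp(4*j) - 18*exp(3*j) - 27*exp(2*j) - 9*exp(j) - 3)*exp(j)/(exp(6*j) - 3*exp(5*j) + 5*exp(3*j) - 3*exp(j) - 1)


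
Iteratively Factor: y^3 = (y)*(y^2) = y^2*(y)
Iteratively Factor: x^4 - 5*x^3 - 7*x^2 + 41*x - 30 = (x - 1)*(x^3 - 4*x^2 - 11*x + 30) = (x - 2)*(x - 1)*(x^2 - 2*x - 15) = (x - 2)*(x - 1)*(x + 3)*(x - 5)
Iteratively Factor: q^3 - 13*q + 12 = (q + 4)*(q^2 - 4*q + 3) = (q - 3)*(q + 4)*(q - 1)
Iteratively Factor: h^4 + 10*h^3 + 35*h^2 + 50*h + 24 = (h + 2)*(h^3 + 8*h^2 + 19*h + 12) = (h + 2)*(h + 3)*(h^2 + 5*h + 4) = (h + 1)*(h + 2)*(h + 3)*(h + 4)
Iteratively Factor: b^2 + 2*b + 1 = (b + 1)*(b + 1)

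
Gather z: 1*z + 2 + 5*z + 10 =6*z + 12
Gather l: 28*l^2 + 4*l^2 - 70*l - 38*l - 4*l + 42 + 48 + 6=32*l^2 - 112*l + 96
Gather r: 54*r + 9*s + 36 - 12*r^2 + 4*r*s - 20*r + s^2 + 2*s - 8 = -12*r^2 + r*(4*s + 34) + s^2 + 11*s + 28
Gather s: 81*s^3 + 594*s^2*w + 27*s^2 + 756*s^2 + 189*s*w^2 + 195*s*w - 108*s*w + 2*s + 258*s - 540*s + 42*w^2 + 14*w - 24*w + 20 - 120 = 81*s^3 + s^2*(594*w + 783) + s*(189*w^2 + 87*w - 280) + 42*w^2 - 10*w - 100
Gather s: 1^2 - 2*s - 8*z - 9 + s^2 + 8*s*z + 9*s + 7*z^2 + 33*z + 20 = s^2 + s*(8*z + 7) + 7*z^2 + 25*z + 12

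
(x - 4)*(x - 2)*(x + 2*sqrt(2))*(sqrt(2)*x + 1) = sqrt(2)*x^4 - 6*sqrt(2)*x^3 + 5*x^3 - 30*x^2 + 10*sqrt(2)*x^2 - 12*sqrt(2)*x + 40*x + 16*sqrt(2)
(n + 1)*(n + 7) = n^2 + 8*n + 7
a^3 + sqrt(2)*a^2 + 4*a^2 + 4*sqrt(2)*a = a*(a + 4)*(a + sqrt(2))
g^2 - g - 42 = (g - 7)*(g + 6)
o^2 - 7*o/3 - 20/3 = (o - 4)*(o + 5/3)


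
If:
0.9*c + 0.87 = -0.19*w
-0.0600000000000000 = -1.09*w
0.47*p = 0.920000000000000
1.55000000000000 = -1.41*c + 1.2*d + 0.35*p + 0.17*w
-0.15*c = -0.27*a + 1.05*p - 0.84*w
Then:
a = 6.90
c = -0.98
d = -0.44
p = 1.96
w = 0.06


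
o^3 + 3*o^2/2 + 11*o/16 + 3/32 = (o + 1/4)*(o + 1/2)*(o + 3/4)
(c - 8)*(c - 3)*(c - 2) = c^3 - 13*c^2 + 46*c - 48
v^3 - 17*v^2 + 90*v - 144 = (v - 8)*(v - 6)*(v - 3)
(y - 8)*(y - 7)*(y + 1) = y^3 - 14*y^2 + 41*y + 56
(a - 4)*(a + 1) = a^2 - 3*a - 4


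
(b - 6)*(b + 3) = b^2 - 3*b - 18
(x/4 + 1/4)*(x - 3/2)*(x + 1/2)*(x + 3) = x^4/4 + 3*x^3/4 - 7*x^2/16 - 3*x/2 - 9/16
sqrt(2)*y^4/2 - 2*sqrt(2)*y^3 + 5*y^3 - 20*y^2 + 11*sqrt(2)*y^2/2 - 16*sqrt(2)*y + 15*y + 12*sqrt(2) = (y - 3)*(y - 1)*(y + 4*sqrt(2))*(sqrt(2)*y/2 + 1)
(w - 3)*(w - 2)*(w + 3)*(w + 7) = w^4 + 5*w^3 - 23*w^2 - 45*w + 126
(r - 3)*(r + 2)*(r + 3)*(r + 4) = r^4 + 6*r^3 - r^2 - 54*r - 72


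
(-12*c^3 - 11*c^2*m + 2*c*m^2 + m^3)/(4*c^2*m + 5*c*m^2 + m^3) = (-3*c + m)/m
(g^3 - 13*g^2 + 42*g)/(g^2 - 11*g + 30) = g*(g - 7)/(g - 5)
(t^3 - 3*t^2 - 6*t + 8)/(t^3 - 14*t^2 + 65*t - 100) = (t^2 + t - 2)/(t^2 - 10*t + 25)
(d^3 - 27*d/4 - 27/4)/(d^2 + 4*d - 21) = (d^2 + 3*d + 9/4)/(d + 7)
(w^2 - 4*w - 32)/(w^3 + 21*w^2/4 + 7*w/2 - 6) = 4*(w - 8)/(4*w^2 + 5*w - 6)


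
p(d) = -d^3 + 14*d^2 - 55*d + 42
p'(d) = -3*d^2 + 28*d - 55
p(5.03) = -7.70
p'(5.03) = 9.94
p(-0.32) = 61.07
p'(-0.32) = -64.27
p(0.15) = 34.06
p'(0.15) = -50.87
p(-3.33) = 417.32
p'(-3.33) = -181.51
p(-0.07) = 45.92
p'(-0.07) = -56.97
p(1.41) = -10.52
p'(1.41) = -21.48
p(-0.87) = 101.11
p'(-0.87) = -81.63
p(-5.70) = 995.55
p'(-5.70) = -312.07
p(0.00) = 42.00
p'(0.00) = -55.00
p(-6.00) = 1092.00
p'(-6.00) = -331.00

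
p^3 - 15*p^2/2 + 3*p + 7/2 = (p - 7)*(p - 1)*(p + 1/2)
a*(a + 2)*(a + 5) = a^3 + 7*a^2 + 10*a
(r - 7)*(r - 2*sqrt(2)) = r^2 - 7*r - 2*sqrt(2)*r + 14*sqrt(2)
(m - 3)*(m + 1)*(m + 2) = m^3 - 7*m - 6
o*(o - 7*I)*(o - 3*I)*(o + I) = o^4 - 9*I*o^3 - 11*o^2 - 21*I*o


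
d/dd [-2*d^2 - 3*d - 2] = -4*d - 3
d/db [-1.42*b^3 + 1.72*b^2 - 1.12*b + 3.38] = -4.26*b^2 + 3.44*b - 1.12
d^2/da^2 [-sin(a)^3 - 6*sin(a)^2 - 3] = 9*sin(a)^3 + 24*sin(a)^2 - 6*sin(a) - 12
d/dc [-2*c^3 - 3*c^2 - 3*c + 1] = -6*c^2 - 6*c - 3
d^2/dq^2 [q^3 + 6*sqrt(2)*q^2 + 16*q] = 6*q + 12*sqrt(2)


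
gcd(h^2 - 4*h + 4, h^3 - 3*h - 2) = h - 2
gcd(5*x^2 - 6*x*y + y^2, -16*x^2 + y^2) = 1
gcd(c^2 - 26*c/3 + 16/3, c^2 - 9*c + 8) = c - 8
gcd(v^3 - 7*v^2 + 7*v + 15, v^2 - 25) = v - 5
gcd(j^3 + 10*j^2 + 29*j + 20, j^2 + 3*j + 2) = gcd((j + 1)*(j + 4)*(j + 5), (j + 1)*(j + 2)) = j + 1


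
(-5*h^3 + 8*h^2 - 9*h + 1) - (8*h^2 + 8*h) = -5*h^3 - 17*h + 1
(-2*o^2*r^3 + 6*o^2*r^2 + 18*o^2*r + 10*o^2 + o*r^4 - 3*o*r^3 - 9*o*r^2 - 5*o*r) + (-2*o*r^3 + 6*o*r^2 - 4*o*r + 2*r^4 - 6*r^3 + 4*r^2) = -2*o^2*r^3 + 6*o^2*r^2 + 18*o^2*r + 10*o^2 + o*r^4 - 5*o*r^3 - 3*o*r^2 - 9*o*r + 2*r^4 - 6*r^3 + 4*r^2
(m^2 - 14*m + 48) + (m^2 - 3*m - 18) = 2*m^2 - 17*m + 30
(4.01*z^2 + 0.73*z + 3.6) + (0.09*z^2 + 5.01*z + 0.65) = 4.1*z^2 + 5.74*z + 4.25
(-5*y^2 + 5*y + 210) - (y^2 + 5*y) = 210 - 6*y^2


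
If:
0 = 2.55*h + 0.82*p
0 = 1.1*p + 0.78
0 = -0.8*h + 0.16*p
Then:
No Solution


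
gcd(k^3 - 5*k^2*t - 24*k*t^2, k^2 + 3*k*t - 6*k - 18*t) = k + 3*t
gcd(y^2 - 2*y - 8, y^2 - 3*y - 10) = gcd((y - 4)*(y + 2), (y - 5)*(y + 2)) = y + 2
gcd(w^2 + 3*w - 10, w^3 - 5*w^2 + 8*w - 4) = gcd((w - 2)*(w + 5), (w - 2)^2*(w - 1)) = w - 2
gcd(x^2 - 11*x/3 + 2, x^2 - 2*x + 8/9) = x - 2/3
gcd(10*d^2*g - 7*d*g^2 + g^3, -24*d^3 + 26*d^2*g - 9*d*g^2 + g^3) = 2*d - g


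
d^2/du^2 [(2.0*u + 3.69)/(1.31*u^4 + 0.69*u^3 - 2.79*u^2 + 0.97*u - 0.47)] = (41.1864*u^7 + 155.57298*u^6 + 61.9161300000001*u^5 - 260.02635*u^4 - 41.815172*u^3 + 222.204672*u^2 - 68.47308*u - 0.909952000000001)/(2.248091*u^12 + 3.552327*u^11 - 12.492684*u^10 - 9.808926*u^9 + 29.447553*u^8 - 6.321978*u^7 - 19.588467*u^6 + 26.444802*u^5 - 19.870203*u^4 + 9.001702*u^3 - 3.175602*u^2 + 0.642819*u - 0.103823)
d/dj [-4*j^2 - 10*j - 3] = -8*j - 10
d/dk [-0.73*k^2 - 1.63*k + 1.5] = -1.46*k - 1.63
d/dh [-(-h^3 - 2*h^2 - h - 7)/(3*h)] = 2*h/3 + 2/3 - 7/(3*h^2)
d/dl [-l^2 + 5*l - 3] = 5 - 2*l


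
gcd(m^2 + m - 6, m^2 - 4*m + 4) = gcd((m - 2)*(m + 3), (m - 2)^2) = m - 2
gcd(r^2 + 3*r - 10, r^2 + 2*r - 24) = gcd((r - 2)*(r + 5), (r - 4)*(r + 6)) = 1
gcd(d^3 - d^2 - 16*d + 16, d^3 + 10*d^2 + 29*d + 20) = d + 4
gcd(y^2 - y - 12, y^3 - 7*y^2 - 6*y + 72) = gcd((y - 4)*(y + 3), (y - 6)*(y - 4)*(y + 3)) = y^2 - y - 12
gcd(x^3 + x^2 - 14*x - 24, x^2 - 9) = x + 3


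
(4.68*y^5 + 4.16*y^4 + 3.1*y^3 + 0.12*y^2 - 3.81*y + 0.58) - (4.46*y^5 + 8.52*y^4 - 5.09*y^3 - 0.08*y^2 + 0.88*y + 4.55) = 0.22*y^5 - 4.36*y^4 + 8.19*y^3 + 0.2*y^2 - 4.69*y - 3.97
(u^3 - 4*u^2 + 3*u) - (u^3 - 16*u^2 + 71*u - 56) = 12*u^2 - 68*u + 56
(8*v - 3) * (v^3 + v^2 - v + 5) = 8*v^4 + 5*v^3 - 11*v^2 + 43*v - 15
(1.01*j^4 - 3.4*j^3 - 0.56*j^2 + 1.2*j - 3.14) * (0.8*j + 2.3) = 0.808*j^5 - 0.397*j^4 - 8.268*j^3 - 0.328*j^2 + 0.247999999999999*j - 7.222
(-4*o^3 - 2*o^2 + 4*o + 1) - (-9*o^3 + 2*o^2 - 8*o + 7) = 5*o^3 - 4*o^2 + 12*o - 6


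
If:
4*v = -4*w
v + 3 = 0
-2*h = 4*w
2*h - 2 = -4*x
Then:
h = -6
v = -3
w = 3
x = 7/2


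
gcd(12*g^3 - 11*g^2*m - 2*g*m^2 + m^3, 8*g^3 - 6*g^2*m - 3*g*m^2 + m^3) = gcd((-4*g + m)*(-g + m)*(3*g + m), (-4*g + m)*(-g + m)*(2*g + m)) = 4*g^2 - 5*g*m + m^2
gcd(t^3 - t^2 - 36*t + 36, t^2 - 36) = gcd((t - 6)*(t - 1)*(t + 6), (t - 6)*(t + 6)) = t^2 - 36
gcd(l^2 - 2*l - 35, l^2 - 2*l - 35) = l^2 - 2*l - 35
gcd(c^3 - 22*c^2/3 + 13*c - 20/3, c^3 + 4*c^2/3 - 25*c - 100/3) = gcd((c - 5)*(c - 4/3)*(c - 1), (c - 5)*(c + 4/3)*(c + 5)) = c - 5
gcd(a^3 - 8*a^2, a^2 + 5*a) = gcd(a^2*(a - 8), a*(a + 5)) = a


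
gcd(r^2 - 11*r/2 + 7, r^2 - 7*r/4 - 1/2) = r - 2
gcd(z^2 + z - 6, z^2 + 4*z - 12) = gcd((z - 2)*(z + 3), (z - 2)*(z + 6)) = z - 2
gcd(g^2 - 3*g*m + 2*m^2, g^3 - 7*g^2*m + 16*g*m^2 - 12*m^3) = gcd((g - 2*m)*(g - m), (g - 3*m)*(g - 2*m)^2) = g - 2*m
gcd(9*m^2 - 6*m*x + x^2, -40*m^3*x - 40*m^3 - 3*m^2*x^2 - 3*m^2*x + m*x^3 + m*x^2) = 1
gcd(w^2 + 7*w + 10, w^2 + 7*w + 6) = 1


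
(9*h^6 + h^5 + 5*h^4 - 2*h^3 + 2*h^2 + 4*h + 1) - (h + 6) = 9*h^6 + h^5 + 5*h^4 - 2*h^3 + 2*h^2 + 3*h - 5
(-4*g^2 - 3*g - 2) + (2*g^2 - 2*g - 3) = -2*g^2 - 5*g - 5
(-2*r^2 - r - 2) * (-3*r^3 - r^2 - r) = 6*r^5 + 5*r^4 + 9*r^3 + 3*r^2 + 2*r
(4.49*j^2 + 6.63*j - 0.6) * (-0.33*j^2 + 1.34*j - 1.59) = -1.4817*j^4 + 3.8287*j^3 + 1.9431*j^2 - 11.3457*j + 0.954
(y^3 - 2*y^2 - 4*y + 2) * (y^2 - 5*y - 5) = y^5 - 7*y^4 + y^3 + 32*y^2 + 10*y - 10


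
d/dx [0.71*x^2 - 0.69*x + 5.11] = 1.42*x - 0.69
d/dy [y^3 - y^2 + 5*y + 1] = 3*y^2 - 2*y + 5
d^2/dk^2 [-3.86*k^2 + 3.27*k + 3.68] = -7.72000000000000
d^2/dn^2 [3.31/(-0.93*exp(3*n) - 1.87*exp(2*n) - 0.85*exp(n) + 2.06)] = (-3.31*(2.79*exp(2*n) + 3.74*exp(n) + 0.85)*(5.58*exp(2*n) + 7.48*exp(n) + 1.7)*exp(n) + (27.7047*exp(2*n) + 24.7588*exp(n) + 2.8135)*(0.93*exp(3*n) + 1.87*exp(2*n) + 0.85*exp(n) - 2.06))*exp(n)/(0.93*exp(3*n) + 1.87*exp(2*n) + 0.85*exp(n) - 2.06)^3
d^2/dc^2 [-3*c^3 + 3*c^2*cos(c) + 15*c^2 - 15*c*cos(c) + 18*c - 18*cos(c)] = -3*c^2*cos(c) - 12*c*sin(c) + 15*c*cos(c) - 18*c + 30*sin(c) + 24*cos(c) + 30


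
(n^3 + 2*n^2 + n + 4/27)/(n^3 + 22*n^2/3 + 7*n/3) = (9*n^2 + 15*n + 4)/(9*n*(n + 7))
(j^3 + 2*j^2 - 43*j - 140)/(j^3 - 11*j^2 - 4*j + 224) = (j + 5)/(j - 8)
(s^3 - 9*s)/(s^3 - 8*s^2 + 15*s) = (s + 3)/(s - 5)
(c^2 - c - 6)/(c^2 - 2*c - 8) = (c - 3)/(c - 4)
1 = 1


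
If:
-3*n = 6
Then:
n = -2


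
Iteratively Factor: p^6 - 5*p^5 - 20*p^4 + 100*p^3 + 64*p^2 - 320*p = (p + 2)*(p^5 - 7*p^4 - 6*p^3 + 112*p^2 - 160*p) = (p - 4)*(p + 2)*(p^4 - 3*p^3 - 18*p^2 + 40*p) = (p - 5)*(p - 4)*(p + 2)*(p^3 + 2*p^2 - 8*p) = (p - 5)*(p - 4)*(p - 2)*(p + 2)*(p^2 + 4*p) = p*(p - 5)*(p - 4)*(p - 2)*(p + 2)*(p + 4)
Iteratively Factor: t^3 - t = (t + 1)*(t^2 - t) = (t - 1)*(t + 1)*(t)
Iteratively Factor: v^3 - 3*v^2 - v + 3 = (v - 1)*(v^2 - 2*v - 3) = (v - 1)*(v + 1)*(v - 3)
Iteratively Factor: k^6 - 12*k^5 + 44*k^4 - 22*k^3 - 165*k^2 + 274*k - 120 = (k - 4)*(k^5 - 8*k^4 + 12*k^3 + 26*k^2 - 61*k + 30) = (k - 5)*(k - 4)*(k^4 - 3*k^3 - 3*k^2 + 11*k - 6) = (k - 5)*(k - 4)*(k - 1)*(k^3 - 2*k^2 - 5*k + 6) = (k - 5)*(k - 4)*(k - 1)*(k + 2)*(k^2 - 4*k + 3) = (k - 5)*(k - 4)*(k - 1)^2*(k + 2)*(k - 3)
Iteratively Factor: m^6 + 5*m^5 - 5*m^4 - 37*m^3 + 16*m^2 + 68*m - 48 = (m - 1)*(m^5 + 6*m^4 + m^3 - 36*m^2 - 20*m + 48) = (m - 1)*(m + 3)*(m^4 + 3*m^3 - 8*m^2 - 12*m + 16) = (m - 1)^2*(m + 3)*(m^3 + 4*m^2 - 4*m - 16) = (m - 1)^2*(m + 2)*(m + 3)*(m^2 + 2*m - 8) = (m - 1)^2*(m + 2)*(m + 3)*(m + 4)*(m - 2)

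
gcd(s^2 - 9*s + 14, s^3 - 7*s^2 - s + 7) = s - 7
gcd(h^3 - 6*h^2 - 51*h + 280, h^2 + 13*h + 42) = h + 7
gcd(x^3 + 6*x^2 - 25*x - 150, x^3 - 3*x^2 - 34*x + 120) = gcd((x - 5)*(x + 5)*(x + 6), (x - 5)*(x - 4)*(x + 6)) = x^2 + x - 30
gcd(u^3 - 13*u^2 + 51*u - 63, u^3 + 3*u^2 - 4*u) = 1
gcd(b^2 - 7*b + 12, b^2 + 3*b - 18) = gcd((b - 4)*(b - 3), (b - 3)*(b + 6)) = b - 3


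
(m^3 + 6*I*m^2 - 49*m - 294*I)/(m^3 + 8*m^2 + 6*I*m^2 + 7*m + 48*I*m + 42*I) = (m - 7)/(m + 1)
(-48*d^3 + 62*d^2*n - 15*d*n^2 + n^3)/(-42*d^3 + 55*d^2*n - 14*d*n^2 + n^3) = (8*d - n)/(7*d - n)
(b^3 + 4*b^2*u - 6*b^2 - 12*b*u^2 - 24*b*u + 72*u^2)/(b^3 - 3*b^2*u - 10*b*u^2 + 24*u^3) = (-b^2 - 6*b*u + 6*b + 36*u)/(-b^2 + b*u + 12*u^2)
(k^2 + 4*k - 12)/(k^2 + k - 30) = (k - 2)/(k - 5)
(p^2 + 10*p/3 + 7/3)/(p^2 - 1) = (p + 7/3)/(p - 1)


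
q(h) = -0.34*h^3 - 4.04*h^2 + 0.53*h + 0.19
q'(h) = -1.02*h^2 - 8.08*h + 0.53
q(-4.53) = -53.51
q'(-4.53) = 16.20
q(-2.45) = -20.36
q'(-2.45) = 14.20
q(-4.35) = -50.58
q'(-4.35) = 16.38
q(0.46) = -0.45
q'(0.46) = -3.40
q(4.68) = -120.67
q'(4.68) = -59.62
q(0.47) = -0.49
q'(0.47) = -3.49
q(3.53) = -63.24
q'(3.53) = -40.70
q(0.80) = -2.15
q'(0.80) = -6.59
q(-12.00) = -0.41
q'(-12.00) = -49.39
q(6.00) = -215.51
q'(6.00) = -84.67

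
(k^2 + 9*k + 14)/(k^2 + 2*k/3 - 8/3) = 3*(k + 7)/(3*k - 4)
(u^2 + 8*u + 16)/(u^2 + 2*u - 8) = (u + 4)/(u - 2)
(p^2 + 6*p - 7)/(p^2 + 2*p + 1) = (p^2 + 6*p - 7)/(p^2 + 2*p + 1)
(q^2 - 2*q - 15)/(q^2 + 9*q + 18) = (q - 5)/(q + 6)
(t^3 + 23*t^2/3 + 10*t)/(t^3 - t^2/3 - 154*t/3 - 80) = t/(t - 8)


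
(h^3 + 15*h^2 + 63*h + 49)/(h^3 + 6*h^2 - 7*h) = (h^2 + 8*h + 7)/(h*(h - 1))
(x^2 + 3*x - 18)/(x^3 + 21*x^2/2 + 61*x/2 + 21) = 2*(x - 3)/(2*x^2 + 9*x + 7)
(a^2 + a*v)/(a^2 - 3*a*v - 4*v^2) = a/(a - 4*v)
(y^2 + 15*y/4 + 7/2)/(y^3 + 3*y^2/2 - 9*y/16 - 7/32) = 8*(y + 2)/(8*y^2 - 2*y - 1)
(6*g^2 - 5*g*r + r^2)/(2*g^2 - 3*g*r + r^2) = (-3*g + r)/(-g + r)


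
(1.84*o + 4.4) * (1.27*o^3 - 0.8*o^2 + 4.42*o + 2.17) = 2.3368*o^4 + 4.116*o^3 + 4.6128*o^2 + 23.4408*o + 9.548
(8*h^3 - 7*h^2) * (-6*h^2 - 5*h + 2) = -48*h^5 + 2*h^4 + 51*h^3 - 14*h^2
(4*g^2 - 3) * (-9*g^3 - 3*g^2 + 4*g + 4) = -36*g^5 - 12*g^4 + 43*g^3 + 25*g^2 - 12*g - 12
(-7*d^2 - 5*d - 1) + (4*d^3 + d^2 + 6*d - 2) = 4*d^3 - 6*d^2 + d - 3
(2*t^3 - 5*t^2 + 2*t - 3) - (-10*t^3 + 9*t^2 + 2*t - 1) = 12*t^3 - 14*t^2 - 2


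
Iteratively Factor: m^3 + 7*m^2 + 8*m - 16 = (m + 4)*(m^2 + 3*m - 4) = (m + 4)^2*(m - 1)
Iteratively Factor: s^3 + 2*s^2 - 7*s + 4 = (s + 4)*(s^2 - 2*s + 1) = (s - 1)*(s + 4)*(s - 1)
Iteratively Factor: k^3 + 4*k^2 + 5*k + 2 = (k + 2)*(k^2 + 2*k + 1) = (k + 1)*(k + 2)*(k + 1)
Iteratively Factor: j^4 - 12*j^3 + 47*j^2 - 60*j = (j - 4)*(j^3 - 8*j^2 + 15*j) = j*(j - 4)*(j^2 - 8*j + 15) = j*(j - 5)*(j - 4)*(j - 3)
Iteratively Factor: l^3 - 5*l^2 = (l - 5)*(l^2) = l*(l - 5)*(l)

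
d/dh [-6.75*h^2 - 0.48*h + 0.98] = -13.5*h - 0.48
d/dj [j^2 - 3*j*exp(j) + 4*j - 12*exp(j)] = -3*j*exp(j) + 2*j - 15*exp(j) + 4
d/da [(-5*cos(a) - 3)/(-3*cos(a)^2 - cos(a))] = 3*(5*sin(a) + sin(a)/cos(a)^2 + 6*tan(a))/(3*cos(a) + 1)^2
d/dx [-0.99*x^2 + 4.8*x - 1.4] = 4.8 - 1.98*x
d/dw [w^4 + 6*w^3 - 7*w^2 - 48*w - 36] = 4*w^3 + 18*w^2 - 14*w - 48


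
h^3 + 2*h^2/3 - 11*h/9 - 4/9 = (h - 1)*(h + 1/3)*(h + 4/3)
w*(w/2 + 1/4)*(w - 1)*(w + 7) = w^4/2 + 13*w^3/4 - 2*w^2 - 7*w/4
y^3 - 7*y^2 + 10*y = y*(y - 5)*(y - 2)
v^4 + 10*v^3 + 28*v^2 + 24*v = v*(v + 2)^2*(v + 6)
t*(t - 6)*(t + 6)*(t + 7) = t^4 + 7*t^3 - 36*t^2 - 252*t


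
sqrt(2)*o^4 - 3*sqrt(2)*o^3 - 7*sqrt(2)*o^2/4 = o^2*(o - 7/2)*(sqrt(2)*o + sqrt(2)/2)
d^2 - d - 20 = (d - 5)*(d + 4)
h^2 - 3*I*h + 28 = (h - 7*I)*(h + 4*I)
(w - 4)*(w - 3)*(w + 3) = w^3 - 4*w^2 - 9*w + 36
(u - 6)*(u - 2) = u^2 - 8*u + 12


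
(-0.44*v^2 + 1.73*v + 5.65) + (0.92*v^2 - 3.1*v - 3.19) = 0.48*v^2 - 1.37*v + 2.46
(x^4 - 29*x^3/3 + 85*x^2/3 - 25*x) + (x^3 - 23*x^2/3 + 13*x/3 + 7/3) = x^4 - 26*x^3/3 + 62*x^2/3 - 62*x/3 + 7/3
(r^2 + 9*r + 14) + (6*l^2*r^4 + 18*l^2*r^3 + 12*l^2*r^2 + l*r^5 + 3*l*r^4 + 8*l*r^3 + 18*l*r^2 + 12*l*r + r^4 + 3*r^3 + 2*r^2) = 6*l^2*r^4 + 18*l^2*r^3 + 12*l^2*r^2 + l*r^5 + 3*l*r^4 + 8*l*r^3 + 18*l*r^2 + 12*l*r + r^4 + 3*r^3 + 3*r^2 + 9*r + 14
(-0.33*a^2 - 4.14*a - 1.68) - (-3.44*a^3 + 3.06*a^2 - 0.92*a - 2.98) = 3.44*a^3 - 3.39*a^2 - 3.22*a + 1.3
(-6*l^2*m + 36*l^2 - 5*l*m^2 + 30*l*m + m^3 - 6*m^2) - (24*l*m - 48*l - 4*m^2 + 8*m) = -6*l^2*m + 36*l^2 - 5*l*m^2 + 6*l*m + 48*l + m^3 - 2*m^2 - 8*m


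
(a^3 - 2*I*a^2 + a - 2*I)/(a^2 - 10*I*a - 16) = (a^2 + 1)/(a - 8*I)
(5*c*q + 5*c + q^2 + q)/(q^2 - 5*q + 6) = (5*c*q + 5*c + q^2 + q)/(q^2 - 5*q + 6)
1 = 1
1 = 1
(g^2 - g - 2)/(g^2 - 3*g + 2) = (g + 1)/(g - 1)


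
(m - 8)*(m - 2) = m^2 - 10*m + 16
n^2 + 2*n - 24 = (n - 4)*(n + 6)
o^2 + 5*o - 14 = (o - 2)*(o + 7)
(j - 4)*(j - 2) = j^2 - 6*j + 8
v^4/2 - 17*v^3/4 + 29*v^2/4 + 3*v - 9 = (v/2 + 1/2)*(v - 6)*(v - 2)*(v - 3/2)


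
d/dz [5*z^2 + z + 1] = 10*z + 1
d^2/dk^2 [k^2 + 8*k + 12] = 2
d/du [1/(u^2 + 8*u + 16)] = 2*(-u - 4)/(u^2 + 8*u + 16)^2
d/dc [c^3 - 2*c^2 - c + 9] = 3*c^2 - 4*c - 1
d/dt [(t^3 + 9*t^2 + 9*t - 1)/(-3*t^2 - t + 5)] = (-3*t^4 - 2*t^3 + 33*t^2 + 84*t + 44)/(9*t^4 + 6*t^3 - 29*t^2 - 10*t + 25)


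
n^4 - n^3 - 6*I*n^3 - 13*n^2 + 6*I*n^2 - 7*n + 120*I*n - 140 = (n - 5)*(n + 4)*(n - 7*I)*(n + I)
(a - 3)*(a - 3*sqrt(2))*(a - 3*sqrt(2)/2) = a^3 - 9*sqrt(2)*a^2/2 - 3*a^2 + 9*a + 27*sqrt(2)*a/2 - 27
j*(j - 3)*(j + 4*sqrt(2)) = j^3 - 3*j^2 + 4*sqrt(2)*j^2 - 12*sqrt(2)*j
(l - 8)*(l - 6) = l^2 - 14*l + 48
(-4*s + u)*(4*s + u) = -16*s^2 + u^2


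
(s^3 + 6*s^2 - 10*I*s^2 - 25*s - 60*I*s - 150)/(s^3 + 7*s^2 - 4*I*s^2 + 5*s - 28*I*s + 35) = (s^2 + s*(6 - 5*I) - 30*I)/(s^2 + s*(7 + I) + 7*I)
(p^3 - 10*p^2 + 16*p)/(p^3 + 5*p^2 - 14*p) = (p - 8)/(p + 7)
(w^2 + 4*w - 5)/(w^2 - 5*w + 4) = (w + 5)/(w - 4)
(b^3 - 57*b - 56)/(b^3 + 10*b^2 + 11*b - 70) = (b^2 - 7*b - 8)/(b^2 + 3*b - 10)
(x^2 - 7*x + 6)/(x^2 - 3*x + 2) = (x - 6)/(x - 2)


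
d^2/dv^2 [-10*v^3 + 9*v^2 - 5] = 18 - 60*v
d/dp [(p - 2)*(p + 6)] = 2*p + 4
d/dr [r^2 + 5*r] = 2*r + 5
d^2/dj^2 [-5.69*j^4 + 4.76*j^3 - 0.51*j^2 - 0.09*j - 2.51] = -68.28*j^2 + 28.56*j - 1.02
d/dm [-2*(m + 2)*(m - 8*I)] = -4*m - 4 + 16*I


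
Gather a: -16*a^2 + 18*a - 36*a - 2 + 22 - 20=-16*a^2 - 18*a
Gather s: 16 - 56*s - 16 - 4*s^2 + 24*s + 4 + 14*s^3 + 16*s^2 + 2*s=14*s^3 + 12*s^2 - 30*s + 4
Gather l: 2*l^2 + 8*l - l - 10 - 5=2*l^2 + 7*l - 15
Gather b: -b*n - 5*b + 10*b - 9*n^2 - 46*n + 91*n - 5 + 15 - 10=b*(5 - n) - 9*n^2 + 45*n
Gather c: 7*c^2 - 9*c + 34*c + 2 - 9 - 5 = 7*c^2 + 25*c - 12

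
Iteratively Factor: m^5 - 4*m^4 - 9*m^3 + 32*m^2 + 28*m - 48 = (m - 4)*(m^4 - 9*m^2 - 4*m + 12) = (m - 4)*(m + 2)*(m^3 - 2*m^2 - 5*m + 6) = (m - 4)*(m - 1)*(m + 2)*(m^2 - m - 6) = (m - 4)*(m - 1)*(m + 2)^2*(m - 3)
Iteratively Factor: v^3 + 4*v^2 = (v + 4)*(v^2) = v*(v + 4)*(v)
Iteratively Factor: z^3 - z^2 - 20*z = (z - 5)*(z^2 + 4*z) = (z - 5)*(z + 4)*(z)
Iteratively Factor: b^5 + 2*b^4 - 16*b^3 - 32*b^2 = (b)*(b^4 + 2*b^3 - 16*b^2 - 32*b) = b*(b - 4)*(b^3 + 6*b^2 + 8*b) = b*(b - 4)*(b + 2)*(b^2 + 4*b) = b^2*(b - 4)*(b + 2)*(b + 4)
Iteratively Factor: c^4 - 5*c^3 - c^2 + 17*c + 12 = (c + 1)*(c^3 - 6*c^2 + 5*c + 12) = (c - 4)*(c + 1)*(c^2 - 2*c - 3) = (c - 4)*(c + 1)^2*(c - 3)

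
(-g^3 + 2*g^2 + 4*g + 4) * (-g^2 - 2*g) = g^5 - 8*g^3 - 12*g^2 - 8*g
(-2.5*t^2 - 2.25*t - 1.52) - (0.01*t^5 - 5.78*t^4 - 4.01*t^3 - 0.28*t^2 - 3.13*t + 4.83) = -0.01*t^5 + 5.78*t^4 + 4.01*t^3 - 2.22*t^2 + 0.88*t - 6.35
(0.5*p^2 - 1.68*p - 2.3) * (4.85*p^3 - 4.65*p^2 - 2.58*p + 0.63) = 2.425*p^5 - 10.473*p^4 - 4.633*p^3 + 15.3444*p^2 + 4.8756*p - 1.449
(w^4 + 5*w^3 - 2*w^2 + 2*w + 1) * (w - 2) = w^5 + 3*w^4 - 12*w^3 + 6*w^2 - 3*w - 2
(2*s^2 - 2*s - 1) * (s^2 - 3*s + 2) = 2*s^4 - 8*s^3 + 9*s^2 - s - 2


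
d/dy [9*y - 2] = 9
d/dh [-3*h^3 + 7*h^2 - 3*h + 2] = -9*h^2 + 14*h - 3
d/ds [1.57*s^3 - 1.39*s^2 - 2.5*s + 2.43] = 4.71*s^2 - 2.78*s - 2.5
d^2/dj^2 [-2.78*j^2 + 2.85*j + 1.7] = -5.56000000000000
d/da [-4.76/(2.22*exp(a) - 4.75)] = 10.5672*exp(a)/(2.22*exp(a) - 4.75)^2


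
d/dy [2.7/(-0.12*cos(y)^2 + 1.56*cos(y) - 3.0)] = (4.212 - 0.648*cos(y))*sin(y)/(0.12*cos(y)^2 - 1.56*cos(y) + 3.0)^2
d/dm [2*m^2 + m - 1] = 4*m + 1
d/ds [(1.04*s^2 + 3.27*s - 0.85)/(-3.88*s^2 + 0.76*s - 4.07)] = (13.478*s^2 - 15.0616*s - 12.6629)/(15.0544*s^4 - 5.8976*s^3 + 32.1608*s^2 - 6.1864*s + 16.5649)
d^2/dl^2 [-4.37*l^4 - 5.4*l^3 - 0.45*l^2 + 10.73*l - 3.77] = -52.44*l^2 - 32.4*l - 0.9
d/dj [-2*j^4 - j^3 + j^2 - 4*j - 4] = -8*j^3 - 3*j^2 + 2*j - 4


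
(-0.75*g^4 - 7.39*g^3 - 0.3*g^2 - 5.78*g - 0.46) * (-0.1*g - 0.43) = 0.075*g^5 + 1.0615*g^4 + 3.2077*g^3 + 0.707*g^2 + 2.5314*g + 0.1978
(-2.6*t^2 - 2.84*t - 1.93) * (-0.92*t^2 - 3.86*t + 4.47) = 2.392*t^4 + 12.6488*t^3 + 1.116*t^2 - 5.245*t - 8.6271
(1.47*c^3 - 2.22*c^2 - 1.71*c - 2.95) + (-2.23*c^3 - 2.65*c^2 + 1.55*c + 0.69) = -0.76*c^3 - 4.87*c^2 - 0.16*c - 2.26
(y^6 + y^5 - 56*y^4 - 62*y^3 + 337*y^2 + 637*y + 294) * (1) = y^6 + y^5 - 56*y^4 - 62*y^3 + 337*y^2 + 637*y + 294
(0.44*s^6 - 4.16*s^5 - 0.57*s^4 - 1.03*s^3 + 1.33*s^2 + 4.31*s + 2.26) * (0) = 0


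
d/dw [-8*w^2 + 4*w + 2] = 4 - 16*w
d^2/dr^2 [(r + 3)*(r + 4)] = 2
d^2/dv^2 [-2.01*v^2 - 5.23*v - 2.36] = -4.02000000000000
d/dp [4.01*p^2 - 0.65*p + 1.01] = 8.02*p - 0.65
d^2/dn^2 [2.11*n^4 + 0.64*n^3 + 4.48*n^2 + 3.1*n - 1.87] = 25.32*n^2 + 3.84*n + 8.96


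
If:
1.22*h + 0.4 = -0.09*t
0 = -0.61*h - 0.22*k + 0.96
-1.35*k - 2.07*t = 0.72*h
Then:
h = -0.11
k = 4.66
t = -3.00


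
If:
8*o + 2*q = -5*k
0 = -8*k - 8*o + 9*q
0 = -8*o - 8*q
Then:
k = 0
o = 0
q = 0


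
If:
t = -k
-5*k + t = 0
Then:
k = 0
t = 0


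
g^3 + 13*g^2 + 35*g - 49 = (g - 1)*(g + 7)^2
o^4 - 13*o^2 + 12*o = o*(o - 3)*(o - 1)*(o + 4)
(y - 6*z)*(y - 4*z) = y^2 - 10*y*z + 24*z^2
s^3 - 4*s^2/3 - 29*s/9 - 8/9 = (s - 8/3)*(s + 1/3)*(s + 1)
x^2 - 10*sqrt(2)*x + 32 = (x - 8*sqrt(2))*(x - 2*sqrt(2))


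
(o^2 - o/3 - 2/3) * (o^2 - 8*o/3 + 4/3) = o^4 - 3*o^3 + 14*o^2/9 + 4*o/3 - 8/9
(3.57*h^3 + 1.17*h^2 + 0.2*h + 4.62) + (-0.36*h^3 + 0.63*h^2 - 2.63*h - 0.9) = 3.21*h^3 + 1.8*h^2 - 2.43*h + 3.72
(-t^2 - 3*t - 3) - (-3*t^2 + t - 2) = 2*t^2 - 4*t - 1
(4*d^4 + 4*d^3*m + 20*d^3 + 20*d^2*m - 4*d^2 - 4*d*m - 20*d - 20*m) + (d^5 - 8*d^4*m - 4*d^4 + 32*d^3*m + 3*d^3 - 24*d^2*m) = d^5 - 8*d^4*m + 36*d^3*m + 23*d^3 - 4*d^2*m - 4*d^2 - 4*d*m - 20*d - 20*m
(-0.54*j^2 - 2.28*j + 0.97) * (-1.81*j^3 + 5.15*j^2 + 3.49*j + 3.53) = 0.9774*j^5 + 1.3458*j^4 - 15.3823*j^3 - 4.8679*j^2 - 4.6631*j + 3.4241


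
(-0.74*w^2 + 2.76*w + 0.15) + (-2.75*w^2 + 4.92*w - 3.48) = -3.49*w^2 + 7.68*w - 3.33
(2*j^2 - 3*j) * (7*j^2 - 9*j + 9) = 14*j^4 - 39*j^3 + 45*j^2 - 27*j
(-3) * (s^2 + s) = -3*s^2 - 3*s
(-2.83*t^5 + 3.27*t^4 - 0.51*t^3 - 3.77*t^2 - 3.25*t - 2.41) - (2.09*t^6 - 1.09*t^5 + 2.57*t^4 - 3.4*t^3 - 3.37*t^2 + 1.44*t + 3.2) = -2.09*t^6 - 1.74*t^5 + 0.7*t^4 + 2.89*t^3 - 0.4*t^2 - 4.69*t - 5.61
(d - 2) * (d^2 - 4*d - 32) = d^3 - 6*d^2 - 24*d + 64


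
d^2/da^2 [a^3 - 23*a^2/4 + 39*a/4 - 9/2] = 6*a - 23/2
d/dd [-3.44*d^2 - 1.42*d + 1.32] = -6.88*d - 1.42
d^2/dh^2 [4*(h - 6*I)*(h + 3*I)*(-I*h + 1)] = -24*I*h - 16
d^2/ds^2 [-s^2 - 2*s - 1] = -2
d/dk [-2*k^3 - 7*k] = -6*k^2 - 7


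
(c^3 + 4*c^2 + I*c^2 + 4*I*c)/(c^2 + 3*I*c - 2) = c*(c + 4)/(c + 2*I)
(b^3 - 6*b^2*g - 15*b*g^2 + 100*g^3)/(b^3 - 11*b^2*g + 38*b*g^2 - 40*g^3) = (b^2 - b*g - 20*g^2)/(b^2 - 6*b*g + 8*g^2)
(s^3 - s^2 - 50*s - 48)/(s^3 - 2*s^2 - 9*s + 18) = (s^3 - s^2 - 50*s - 48)/(s^3 - 2*s^2 - 9*s + 18)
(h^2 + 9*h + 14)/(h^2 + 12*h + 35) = (h + 2)/(h + 5)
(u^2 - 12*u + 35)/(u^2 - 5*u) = (u - 7)/u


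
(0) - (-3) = 3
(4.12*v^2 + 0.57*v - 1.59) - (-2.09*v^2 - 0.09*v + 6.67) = 6.21*v^2 + 0.66*v - 8.26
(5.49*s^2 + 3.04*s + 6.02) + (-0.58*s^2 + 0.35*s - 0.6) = 4.91*s^2 + 3.39*s + 5.42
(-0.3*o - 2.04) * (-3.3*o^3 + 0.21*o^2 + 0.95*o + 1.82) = 0.99*o^4 + 6.669*o^3 - 0.7134*o^2 - 2.484*o - 3.7128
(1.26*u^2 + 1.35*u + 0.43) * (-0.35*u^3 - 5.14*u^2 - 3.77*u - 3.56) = -0.441*u^5 - 6.9489*u^4 - 11.8397*u^3 - 11.7853*u^2 - 6.4271*u - 1.5308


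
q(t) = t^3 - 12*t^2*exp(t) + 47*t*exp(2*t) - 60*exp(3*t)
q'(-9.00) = 242.91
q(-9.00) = -729.12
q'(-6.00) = 107.28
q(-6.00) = -217.07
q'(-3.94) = 44.66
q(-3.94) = -64.86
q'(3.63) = -9111774.83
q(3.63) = -2981502.23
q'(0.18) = -222.80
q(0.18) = -91.29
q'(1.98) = -56832.58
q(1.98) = -18247.39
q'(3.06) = -1597926.22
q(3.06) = -519018.31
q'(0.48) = -541.53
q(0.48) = -198.68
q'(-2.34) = 13.74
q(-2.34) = -20.22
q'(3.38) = -4252315.91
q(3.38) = -1387136.56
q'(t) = -12*t^2*exp(t) + 3*t^2 + 94*t*exp(2*t) - 24*t*exp(t) - 180*exp(3*t) + 47*exp(2*t)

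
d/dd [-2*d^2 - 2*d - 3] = -4*d - 2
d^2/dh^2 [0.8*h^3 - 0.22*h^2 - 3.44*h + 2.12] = 4.8*h - 0.44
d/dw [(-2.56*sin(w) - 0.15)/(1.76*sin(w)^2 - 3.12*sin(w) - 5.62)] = (4.5056*sin(w)^2 + 0.528*sin(w) + 13.9192)*cos(w)/(3.0976*sin(w)^4 - 10.9824*sin(w)^3 - 10.048*sin(w)^2 + 35.0688*sin(w) + 31.5844)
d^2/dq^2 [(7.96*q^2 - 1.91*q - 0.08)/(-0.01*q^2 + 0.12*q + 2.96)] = (-0.018722*q^3 - 1.413648*q^2 + 0.33864*q - 140.834496)/(1.0e-6*q^6 - 3.6e-5*q^5 - 0.000456*q^4 + 0.019584*q^3 + 0.134976*q^2 - 3.154176*q - 25.934336)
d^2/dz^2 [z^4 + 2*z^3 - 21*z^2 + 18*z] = 12*z^2 + 12*z - 42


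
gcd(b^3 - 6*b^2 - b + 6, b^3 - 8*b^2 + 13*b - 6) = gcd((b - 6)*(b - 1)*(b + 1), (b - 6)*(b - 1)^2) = b^2 - 7*b + 6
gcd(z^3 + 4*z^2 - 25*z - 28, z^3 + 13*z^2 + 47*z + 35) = z^2 + 8*z + 7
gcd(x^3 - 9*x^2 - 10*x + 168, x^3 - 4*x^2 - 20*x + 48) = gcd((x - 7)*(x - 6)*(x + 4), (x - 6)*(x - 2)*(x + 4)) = x^2 - 2*x - 24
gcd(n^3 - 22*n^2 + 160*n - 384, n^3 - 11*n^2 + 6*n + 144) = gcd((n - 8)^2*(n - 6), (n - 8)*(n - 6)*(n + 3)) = n^2 - 14*n + 48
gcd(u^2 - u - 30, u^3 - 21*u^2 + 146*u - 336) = u - 6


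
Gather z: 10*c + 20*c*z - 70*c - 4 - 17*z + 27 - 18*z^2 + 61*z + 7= -60*c - 18*z^2 + z*(20*c + 44) + 30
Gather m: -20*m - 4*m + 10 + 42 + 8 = 60 - 24*m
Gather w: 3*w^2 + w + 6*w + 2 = 3*w^2 + 7*w + 2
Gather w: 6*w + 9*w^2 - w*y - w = 9*w^2 + w*(5 - y)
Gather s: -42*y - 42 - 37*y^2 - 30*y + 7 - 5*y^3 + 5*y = -5*y^3 - 37*y^2 - 67*y - 35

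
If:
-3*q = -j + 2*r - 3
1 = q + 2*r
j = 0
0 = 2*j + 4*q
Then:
No Solution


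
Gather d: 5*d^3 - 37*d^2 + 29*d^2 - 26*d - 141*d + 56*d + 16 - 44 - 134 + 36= 5*d^3 - 8*d^2 - 111*d - 126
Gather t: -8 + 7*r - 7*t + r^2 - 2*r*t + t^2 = r^2 + 7*r + t^2 + t*(-2*r - 7) - 8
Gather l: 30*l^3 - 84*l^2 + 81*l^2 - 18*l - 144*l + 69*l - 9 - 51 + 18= 30*l^3 - 3*l^2 - 93*l - 42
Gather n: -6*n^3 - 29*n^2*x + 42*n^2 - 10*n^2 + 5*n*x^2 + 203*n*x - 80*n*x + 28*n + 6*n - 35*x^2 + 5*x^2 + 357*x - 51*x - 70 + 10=-6*n^3 + n^2*(32 - 29*x) + n*(5*x^2 + 123*x + 34) - 30*x^2 + 306*x - 60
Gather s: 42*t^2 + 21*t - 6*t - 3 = 42*t^2 + 15*t - 3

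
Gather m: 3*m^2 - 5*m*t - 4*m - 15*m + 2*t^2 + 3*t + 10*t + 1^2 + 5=3*m^2 + m*(-5*t - 19) + 2*t^2 + 13*t + 6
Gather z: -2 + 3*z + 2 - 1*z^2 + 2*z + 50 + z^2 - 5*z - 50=0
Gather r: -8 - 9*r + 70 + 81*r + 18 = 72*r + 80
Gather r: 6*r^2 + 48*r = 6*r^2 + 48*r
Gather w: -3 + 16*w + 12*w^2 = 12*w^2 + 16*w - 3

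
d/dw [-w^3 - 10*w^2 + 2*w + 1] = -3*w^2 - 20*w + 2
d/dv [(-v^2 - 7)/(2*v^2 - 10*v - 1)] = 10*(v^2 + 3*v - 7)/(4*v^4 - 40*v^3 + 96*v^2 + 20*v + 1)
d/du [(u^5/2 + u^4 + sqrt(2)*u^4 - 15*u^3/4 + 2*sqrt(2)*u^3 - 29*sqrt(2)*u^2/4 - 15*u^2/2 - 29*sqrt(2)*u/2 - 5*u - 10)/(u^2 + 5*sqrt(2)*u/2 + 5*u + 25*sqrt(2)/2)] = (12*u^6 + 56*sqrt(2)*u^5 + 96*u^5 + 210*u^4 + 446*sqrt(2)*u^4 + 410*sqrt(2)*u^3 + 660*u^3 - 1449*sqrt(2)*u^2 + 650*u^2 - 2740*u - 1500*sqrt(2)*u - 2500 - 300*sqrt(2))/(4*(2*u^4 + 10*sqrt(2)*u^3 + 20*u^3 + 75*u^2 + 100*sqrt(2)*u^2 + 250*u + 250*sqrt(2)*u + 625))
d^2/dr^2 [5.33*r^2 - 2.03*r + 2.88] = 10.6600000000000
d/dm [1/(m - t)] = -1/(m - t)^2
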